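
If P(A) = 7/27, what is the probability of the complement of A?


P(A') = 1 - P(A) = 1 - 7/27 = 20/27

20/27


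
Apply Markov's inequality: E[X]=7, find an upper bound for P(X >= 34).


Markov: P(X >= a) <= E[X]/a
P(X >= 34) <= 7/34

7/34


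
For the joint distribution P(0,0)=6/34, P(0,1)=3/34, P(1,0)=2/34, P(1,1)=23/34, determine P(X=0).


P(X=0) = P(0,0)+P(0,1) = 6/34 + 3/34 = 9/34

9/34


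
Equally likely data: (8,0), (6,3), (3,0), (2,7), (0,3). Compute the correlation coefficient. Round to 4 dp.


Cov(X,Y) = -3.4800, Var(X) = 8.1600, Var(Y) = 6.6400
rho = Cov/(sqrt(VarX)*sqrt(VarY)) = -0.4728

-0.4728


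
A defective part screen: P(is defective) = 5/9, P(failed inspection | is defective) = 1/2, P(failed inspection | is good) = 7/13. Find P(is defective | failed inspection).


P(A) = P(A|B)P(B) + P(A|B')P(B') = 1/2*5/9 + 7/13*4/9 = 121/234
P(B|A) = P(A|B)P(B)/P(A) = (5/18)/(121/234) = 65/121

65/121


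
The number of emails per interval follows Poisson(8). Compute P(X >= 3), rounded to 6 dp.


P(X>=3) = 1 - P(X<=2) = 1 - (e^(-8)*8^0/0! + e^(-8)*8^1/1! + e^(-8)*8^2/2!)
≈ 1 - (0.0003354626 + 0.0026837010 + 0.0107348041)
= 1 - 0.0137539677 = 0.9862460323
≈ 0.986246

0.986246


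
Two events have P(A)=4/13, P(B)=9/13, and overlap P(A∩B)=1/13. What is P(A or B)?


P(A∪B) = P(A) + P(B) - P(A∩B)
= 4/13 + 9/13 - 1/13 = 12/13

12/13


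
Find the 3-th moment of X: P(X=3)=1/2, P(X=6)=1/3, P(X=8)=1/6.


E[X^3] = sum(x^3 * P(x))
= 27*1/2 + 216*1/3 + 512*1/6
= 1025/6

1025/6


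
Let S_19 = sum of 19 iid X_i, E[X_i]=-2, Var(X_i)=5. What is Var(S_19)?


By independence, Var(S_n) = n*Var(X_1) = 19*5 = 95

95


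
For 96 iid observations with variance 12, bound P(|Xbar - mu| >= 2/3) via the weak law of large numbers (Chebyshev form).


Var(Xbar) = Var(X)/n = 12/96
Chebyshev: P(|Xbar-mu| >= 2/3) <= Var(Xbar)/(2/3)^2 = (1/8)/(4/9) = 9/32

9/32


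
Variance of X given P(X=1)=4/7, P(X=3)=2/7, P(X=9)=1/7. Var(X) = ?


E[X] = 19/7, E[X^2] = 103/7
Var(X) = E[X^2] - (E[X])^2 = 103/7 - (19/7)^2 = 360/49

360/49


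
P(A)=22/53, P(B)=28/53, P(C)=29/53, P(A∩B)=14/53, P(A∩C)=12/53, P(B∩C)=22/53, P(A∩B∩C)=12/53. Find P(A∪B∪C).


P(A∪B∪C) = P(A)+P(B)+P(C) - P(AB)-P(AC)-P(BC) + P(ABC)
= 22/53+28/53+29/53 - 14/53-12/53-22/53 + 12/53
= 43/53

43/53


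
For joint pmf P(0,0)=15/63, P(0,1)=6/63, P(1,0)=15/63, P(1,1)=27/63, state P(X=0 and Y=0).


Read from table: P(X=0, Y=0) = 15/63 = 5/21

5/21


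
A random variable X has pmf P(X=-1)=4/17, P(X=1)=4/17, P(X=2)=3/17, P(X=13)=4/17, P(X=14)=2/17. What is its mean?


E[X] = sum(x * P(x))
= -1*4/17 + 1*4/17 + 2*3/17 + 13*4/17 + 14*2/17
= 86/17

86/17


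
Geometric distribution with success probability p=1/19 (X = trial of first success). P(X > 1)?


P(X > 1) = P(first 1 trials all fail) = (1-p)^1 = (18/19)^1 = 18/19

18/19


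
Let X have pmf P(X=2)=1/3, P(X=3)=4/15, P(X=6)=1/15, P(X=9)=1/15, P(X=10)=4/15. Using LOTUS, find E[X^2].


E[X^2] = sum(g(x)*P(x))
= 4*1/3 + 9*4/15 + 36*1/15 + 81*1/15 + 100*4/15
= 191/5

191/5


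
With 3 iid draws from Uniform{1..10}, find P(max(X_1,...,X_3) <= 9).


P(max <= 9) = P(all X_i <= 9) = (P(X_1 <= 9))^3
= (9/10)^3 = 729/1000

729/1000


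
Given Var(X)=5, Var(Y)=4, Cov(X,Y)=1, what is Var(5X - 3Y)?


Var(5X - 3Y) = 5^2*Var(X) + (-3)^2*Var(Y) + 2*5*(-3)*Cov(X,Y)
= 25*5 + 9*4 - 30*1
= 125 + 36 - 30 = 131

131


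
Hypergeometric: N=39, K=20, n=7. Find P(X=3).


P(X=3) = C(20,3)*C(19,4) / C(39,7)
= 1140*3876 / 15380937
= 4418640/15380937 = 1520/5291

1520/5291


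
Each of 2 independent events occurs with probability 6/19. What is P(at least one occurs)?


P(at least one) = 1 - P(none)
P(none) = (1 - 6/19)^2 = (13/19)^2 = 169/361
P(at least one) = 1 - 169/361 = 192/361

192/361


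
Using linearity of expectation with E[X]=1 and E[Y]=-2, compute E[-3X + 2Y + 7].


E[-3X + 2Y + 7] = -3*E[X] + 2*E[Y] + 7
= (-3)*(1) + (2)*(-2) + (7)
= -3 - 4 + 7 = 0

0


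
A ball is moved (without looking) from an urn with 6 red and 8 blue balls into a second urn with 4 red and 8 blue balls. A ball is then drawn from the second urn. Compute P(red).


P(transfer red) = 6/14 = 3/7; P(transfer blue) = 4/7
If red transferred: Urn II has 5 red of 13, so P(red|red moved) = 5/13
If blue transferred: Urn II has 4 red of 13, so P(red|blue moved) = 4/13
By total probability: P(red) = 3/7*5/13 + 4/7*4/13 = 31/91

31/91


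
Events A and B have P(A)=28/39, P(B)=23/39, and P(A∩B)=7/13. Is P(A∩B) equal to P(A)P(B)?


P(A)*P(B) = 28/39*23/39 = 644/1521
P(A∩B) = 7/13 != 644/1521, so not independent

No, A and B are not independent


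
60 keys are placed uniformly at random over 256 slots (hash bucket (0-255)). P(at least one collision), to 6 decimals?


P(all different) = prod((256-i)/256 for i=0..59) = 0.000541
P(at least one match) = 1 - 0.000541 = 0.999459

0.999459


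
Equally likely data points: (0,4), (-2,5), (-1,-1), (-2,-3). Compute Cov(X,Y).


E[X]=-5/4, E[Y]=5/4, E[XY]=-3/4
Cov(X,Y) = E[XY] - E[X]E[Y] = -3/4 + 5/4*5/4 = 13/16

13/16


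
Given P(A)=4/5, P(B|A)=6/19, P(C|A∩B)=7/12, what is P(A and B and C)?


P(A∩B∩C) = P(A) * P(B|A) * P(C|A∩B)
= 4/5 * 6/19 * 7/12
= 24/95 * 7/12 = 14/95

14/95


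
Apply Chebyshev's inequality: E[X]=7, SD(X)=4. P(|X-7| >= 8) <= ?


k = 8/4 = 2
Chebyshev: P(|X-mu| >= k*sigma) <= 1/k^2 = 1/2^2 = 1/4

1/4


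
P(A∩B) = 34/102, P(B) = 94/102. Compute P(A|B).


P(A|B) = P(A∩B)/P(B) = (34/102)/(94/102) = 34/94 = 17/47

17/47


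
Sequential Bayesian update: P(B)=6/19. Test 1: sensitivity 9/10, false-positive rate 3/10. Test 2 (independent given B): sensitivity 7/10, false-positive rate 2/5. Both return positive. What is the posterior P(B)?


After test 1: P(+) = 9/10*6/19 + 3/10*13/19 = 93/190
P(B|+) = (27/95)/(93/190) = 18/31
After test 2 (use post1 as new prior): P(+) = 7/10*18/31 + 2/5*13/31 = 89/155
P(B|+,+) = (63/155)/(89/155) = 63/89

63/89


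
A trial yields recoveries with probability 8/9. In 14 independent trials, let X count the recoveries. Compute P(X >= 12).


P(X>=12) = P(X=12) + P(X=13) + P(X=14)
= 6253472382976/22876792454961 + 7696581394432/22876792454961 + 4398046511104/22876792454961
= 6116033429504/7625597484987

6116033429504/7625597484987


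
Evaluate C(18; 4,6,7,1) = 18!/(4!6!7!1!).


18! = 6402373705728000
Denominator: 4!=24 * 6!=720 * 7!=5040 * 1!=1
Coefficient = 6402373705728000 / 87091200 = 73513440

73513440


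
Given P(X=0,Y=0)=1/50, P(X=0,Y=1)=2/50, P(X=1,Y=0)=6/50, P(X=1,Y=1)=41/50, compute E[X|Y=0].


P(Y=0) = 7/50
E[X|Y=0] = (0*1 + 1*6)/7 = 6/7

6/7


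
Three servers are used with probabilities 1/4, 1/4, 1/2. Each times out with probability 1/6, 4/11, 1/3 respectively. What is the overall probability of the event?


P(A) = P(A|B1)P(B1) + P(A|B2)P(B2) + P(A|B3)P(B3)
= 1/6*1/4 + 4/11*1/4 + 1/3*1/2
= 1/24 + 1/11 + 1/6 = 79/264

79/264


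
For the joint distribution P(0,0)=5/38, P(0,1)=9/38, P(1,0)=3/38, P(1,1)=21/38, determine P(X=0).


P(X=0) = P(0,0)+P(0,1) = 5/38 + 9/38 = 14/38 = 7/19

7/19


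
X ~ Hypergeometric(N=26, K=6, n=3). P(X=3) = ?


P(X=3) = C(6,3)*C(20,0) / C(26,3)
= 20*1 / 2600
= 20/2600 = 1/130

1/130


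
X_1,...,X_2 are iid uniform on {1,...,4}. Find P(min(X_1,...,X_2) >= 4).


P(min >= 4) = P(all X_i >= 4) = (P(X_1 >= 4))^2
= (1/4)^2 = 1/16

1/16


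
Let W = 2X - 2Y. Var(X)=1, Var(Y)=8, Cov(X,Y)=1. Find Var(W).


Var(2X - 2Y) = 2^2*Var(X) + (-2)^2*Var(Y) + 2*2*(-2)*Cov(X,Y)
= 4*1 + 4*8 - 8*1
= 4 + 32 - 8 = 28

28


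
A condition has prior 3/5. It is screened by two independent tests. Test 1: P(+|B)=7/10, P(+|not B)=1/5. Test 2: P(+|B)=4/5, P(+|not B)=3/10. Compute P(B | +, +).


After test 1: P(+) = 7/10*3/5 + 1/5*2/5 = 1/2
P(B|+) = (21/50)/(1/2) = 21/25
After test 2 (use post1 as new prior): P(+) = 4/5*21/25 + 3/10*4/25 = 18/25
P(B|+,+) = (84/125)/(18/25) = 14/15

14/15


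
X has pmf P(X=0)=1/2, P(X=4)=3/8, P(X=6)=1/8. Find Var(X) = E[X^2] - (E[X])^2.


E[X] = 9/4, E[X^2] = 21/2
Var(X) = E[X^2] - (E[X])^2 = 21/2 - (9/4)^2 = 87/16

87/16


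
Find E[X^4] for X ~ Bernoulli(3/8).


For Bernoulli: X in {0,1}
E[X^4] = 0^4*(1-3/8) + 1^4*3/8 = 3/8

3/8


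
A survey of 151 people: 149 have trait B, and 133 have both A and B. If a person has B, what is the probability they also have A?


P(A|B) = P(A∩B)/P(B) = (133/151)/(149/151) = 133/149

133/149


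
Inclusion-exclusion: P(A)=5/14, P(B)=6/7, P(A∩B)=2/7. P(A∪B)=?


P(A∪B) = P(A) + P(B) - P(A∩B)
= 5/14 + 6/7 - 2/7 = 13/14

13/14


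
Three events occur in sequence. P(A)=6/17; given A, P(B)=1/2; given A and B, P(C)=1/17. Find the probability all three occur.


P(A∩B∩C) = P(A) * P(B|A) * P(C|A∩B)
= 6/17 * 1/2 * 1/17
= 3/17 * 1/17 = 3/289

3/289


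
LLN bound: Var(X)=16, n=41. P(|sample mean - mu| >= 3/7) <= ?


Var(Xbar) = Var(X)/n = 16/41
Chebyshev: P(|Xbar-mu| >= 3/7) <= Var(Xbar)/(3/7)^2 = (16/41)/(9/49) = 784/369
Bound exceeds 1, so trivial bound: 1

1


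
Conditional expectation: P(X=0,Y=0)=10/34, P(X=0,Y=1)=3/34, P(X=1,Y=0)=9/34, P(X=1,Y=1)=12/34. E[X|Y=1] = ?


P(Y=1) = 15/34
E[X|Y=1] = (0*3 + 1*12)/15 = 12/15 = 4/5

4/5


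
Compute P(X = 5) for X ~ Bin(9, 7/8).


P(X=5) = C(9,5) * p^5 * (1-p)^4
= 126 * 16807/32768 * 1/4096
= 1058841/67108864

1058841/67108864


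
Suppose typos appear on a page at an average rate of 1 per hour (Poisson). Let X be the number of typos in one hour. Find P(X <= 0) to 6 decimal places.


P(X<=0) = e^(-1)*1^0/0!
≈ 0.3678794412
≈ 0.367879

0.367879


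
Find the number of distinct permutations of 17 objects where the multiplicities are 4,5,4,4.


17! = 355687428096000
Denominator: 4!=24 * 5!=120 * 4!=24 * 4!=24
Coefficient = 355687428096000 / 1658880 = 214414200

214414200


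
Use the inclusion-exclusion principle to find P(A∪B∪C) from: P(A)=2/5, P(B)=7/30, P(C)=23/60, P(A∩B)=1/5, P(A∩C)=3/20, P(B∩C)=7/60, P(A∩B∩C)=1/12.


P(A∪B∪C) = P(A)+P(B)+P(C) - P(AB)-P(AC)-P(BC) + P(ABC)
= 2/5+7/30+23/60 - 1/5-3/20-7/60 + 1/12
= 19/30

19/30


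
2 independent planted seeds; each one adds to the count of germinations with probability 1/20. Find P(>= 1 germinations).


P(at least one) = 1 - P(none)
P(none) = (1 - 1/20)^2 = (19/20)^2 = 361/400
P(at least one) = 1 - 361/400 = 39/400

39/400


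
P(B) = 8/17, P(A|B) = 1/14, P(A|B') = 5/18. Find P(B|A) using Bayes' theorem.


P(A) = P(A|B)P(B) + P(A|B')P(B') = 1/14*8/17 + 5/18*9/17 = 43/238
P(B|A) = P(A|B)P(B)/P(A) = (4/119)/(43/238) = 8/43

8/43


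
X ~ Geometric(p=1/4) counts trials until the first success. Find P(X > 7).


P(X > 7) = P(first 7 trials all fail) = (1-p)^7 = (3/4)^7 = 2187/16384

2187/16384


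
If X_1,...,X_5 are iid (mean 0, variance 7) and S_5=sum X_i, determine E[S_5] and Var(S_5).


E[S_n] = n*mu = 5*0 = 0
Var(S_n) = n*sigma^2 = 5*7 = 35

E[S_5]=0, Var(S_5)=35


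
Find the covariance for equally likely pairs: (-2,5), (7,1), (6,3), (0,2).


E[X]=11/4, E[Y]=11/4, E[XY]=15/4
Cov(X,Y) = E[XY] - E[X]E[Y] = 15/4 - 11/4*11/4 = -61/16

-61/16


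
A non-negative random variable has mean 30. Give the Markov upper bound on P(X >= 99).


Markov: P(X >= a) <= E[X]/a
P(X >= 99) <= 30/99 = 10/33

10/33


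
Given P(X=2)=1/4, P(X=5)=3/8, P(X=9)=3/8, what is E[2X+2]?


E[2X+2] = sum(g(x)*P(x))
= 6*1/4 + 12*3/8 + 20*3/8
= 27/2

27/2


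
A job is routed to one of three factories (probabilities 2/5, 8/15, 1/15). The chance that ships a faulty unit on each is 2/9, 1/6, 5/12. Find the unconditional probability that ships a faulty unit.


P(A) = P(A|B1)P(B1) + P(A|B2)P(B2) + P(A|B3)P(B3)
= 2/9*2/5 + 1/6*8/15 + 5/12*1/15
= 4/45 + 4/45 + 1/36 = 37/180

37/180


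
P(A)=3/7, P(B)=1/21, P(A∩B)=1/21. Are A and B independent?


P(A)*P(B) = 3/7*1/21 = 1/49
P(A∩B) = 1/21 != 1/49, so not independent

No, A and B are not independent


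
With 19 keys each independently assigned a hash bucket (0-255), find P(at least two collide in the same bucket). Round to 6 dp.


P(all different) = prod((256-i)/256 for i=0..18) = 0.504258
P(at least one match) = 1 - 0.504258 = 0.495742

0.495742


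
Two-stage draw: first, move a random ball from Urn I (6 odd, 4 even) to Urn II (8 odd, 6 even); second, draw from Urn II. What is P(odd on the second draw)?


P(transfer odd) = 6/10 = 3/5; P(transfer even) = 2/5
If odd transferred: Urn II has 9 odd of 15, so P(odd|odd moved) = 3/5
If even transferred: Urn II has 8 odd of 15, so P(odd|even moved) = 8/15
By total probability: P(odd) = 3/5*3/5 + 2/5*8/15 = 43/75

43/75


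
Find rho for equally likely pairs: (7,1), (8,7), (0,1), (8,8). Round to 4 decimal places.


Cov(X,Y) = 7.3125, Var(X) = 11.1875, Var(Y) = 10.6875
rho = Cov/(sqrt(VarX)*sqrt(VarY)) = 0.6687

0.6687


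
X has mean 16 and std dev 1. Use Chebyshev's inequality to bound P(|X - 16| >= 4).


k = 4/1 = 4
Chebyshev: P(|X-mu| >= k*sigma) <= 1/k^2 = 1/4^2 = 1/16

1/16


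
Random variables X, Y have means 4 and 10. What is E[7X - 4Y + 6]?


E[7X - 4Y + 6] = 7*E[X] - 4*E[Y] + 6
= (7)*(4) + (-4)*(10) + (6)
= 28 - 40 + 6 = -6

-6


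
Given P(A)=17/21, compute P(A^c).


P(A') = 1 - P(A) = 1 - 17/21 = 4/21

4/21


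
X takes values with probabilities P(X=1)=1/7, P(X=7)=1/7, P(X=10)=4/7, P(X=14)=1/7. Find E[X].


E[X] = sum(x * P(x))
= 1*1/7 + 7*1/7 + 10*4/7 + 14*1/7
= 62/7

62/7


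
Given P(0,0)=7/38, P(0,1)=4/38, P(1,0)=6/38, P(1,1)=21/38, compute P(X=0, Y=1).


Read from table: P(X=0, Y=1) = 4/38 = 2/19

2/19


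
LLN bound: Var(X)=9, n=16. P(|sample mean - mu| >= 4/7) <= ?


Var(Xbar) = Var(X)/n = 9/16
Chebyshev: P(|Xbar-mu| >= 4/7) <= Var(Xbar)/(4/7)^2 = (9/16)/(16/49) = 441/256
Bound exceeds 1, so trivial bound: 1

1


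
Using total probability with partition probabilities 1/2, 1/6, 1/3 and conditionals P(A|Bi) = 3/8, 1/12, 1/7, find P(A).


P(A) = P(A|B1)P(B1) + P(A|B2)P(B2) + P(A|B3)P(B3)
= 3/8*1/2 + 1/12*1/6 + 1/7*1/3
= 3/16 + 1/72 + 1/21 = 251/1008

251/1008


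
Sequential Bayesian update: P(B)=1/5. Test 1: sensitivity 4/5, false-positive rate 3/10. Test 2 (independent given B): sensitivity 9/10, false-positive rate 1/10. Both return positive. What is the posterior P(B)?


After test 1: P(+) = 4/5*1/5 + 3/10*4/5 = 2/5
P(B|+) = (4/25)/(2/5) = 2/5
After test 2 (use post1 as new prior): P(+) = 9/10*2/5 + 1/10*3/5 = 21/50
P(B|+,+) = (9/25)/(21/50) = 6/7

6/7


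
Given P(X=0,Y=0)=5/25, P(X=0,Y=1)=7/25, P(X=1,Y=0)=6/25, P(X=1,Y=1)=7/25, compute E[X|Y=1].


P(Y=1) = 14/25
E[X|Y=1] = (0*7 + 1*7)/14 = 7/14 = 1/2

1/2


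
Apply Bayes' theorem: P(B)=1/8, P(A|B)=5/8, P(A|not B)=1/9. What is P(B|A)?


P(A) = P(A|B)P(B) + P(A|B')P(B') = 5/8*1/8 + 1/9*7/8 = 101/576
P(B|A) = P(A|B)P(B)/P(A) = (5/64)/(101/576) = 45/101

45/101


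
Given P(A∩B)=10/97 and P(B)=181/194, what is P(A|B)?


P(A|B) = P(A∩B)/P(B) = (20/194)/(181/194) = 20/181

20/181


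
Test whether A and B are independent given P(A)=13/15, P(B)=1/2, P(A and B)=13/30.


P(A)*P(B) = 13/15*1/2 = 13/30
P(A∩B) = 13/30, which equals P(A)P(B), so independent

Yes, A and B are independent


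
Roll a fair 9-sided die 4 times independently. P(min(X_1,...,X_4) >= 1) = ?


P(min >= 1) = P(all X_i >= 1) = (P(X_1 >= 1))^4
= (9/9)^4 = 1^4 = 1

1


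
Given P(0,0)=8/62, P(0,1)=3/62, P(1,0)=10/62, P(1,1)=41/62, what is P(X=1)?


P(X=1) = P(1,0)+P(1,1) = 10/62 + 41/62 = 51/62

51/62


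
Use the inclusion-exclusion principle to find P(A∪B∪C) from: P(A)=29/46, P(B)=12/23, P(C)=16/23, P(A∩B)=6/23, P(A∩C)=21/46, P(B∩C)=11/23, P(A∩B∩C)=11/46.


P(A∪B∪C) = P(A)+P(B)+P(C) - P(AB)-P(AC)-P(BC) + P(ABC)
= 29/46+12/23+16/23 - 6/23-21/46-11/23 + 11/46
= 41/46

41/46


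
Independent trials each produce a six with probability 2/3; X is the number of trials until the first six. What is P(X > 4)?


P(X > 4) = P(first 4 trials all fail) = (1-p)^4 = (1/3)^4 = 1/81

1/81


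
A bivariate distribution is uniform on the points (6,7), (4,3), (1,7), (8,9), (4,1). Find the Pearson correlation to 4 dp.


Cov(X,Y) = 2.5600, Var(X) = 5.4400, Var(Y) = 8.6400
rho = Cov/(sqrt(VarX)*sqrt(VarY)) = 0.3734

0.3734


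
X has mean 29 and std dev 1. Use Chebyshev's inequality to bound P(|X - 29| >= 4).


k = 4/1 = 4
Chebyshev: P(|X-mu| >= k*sigma) <= 1/k^2 = 1/4^2 = 1/16

1/16


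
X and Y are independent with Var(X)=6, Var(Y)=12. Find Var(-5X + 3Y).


Independence => Cov(X,Y)=0
Var(-5X + 3Y) = (-5)^2*Var(X) + 3^2*Var(Y)
= 25*6 + 9*12 = 258

258


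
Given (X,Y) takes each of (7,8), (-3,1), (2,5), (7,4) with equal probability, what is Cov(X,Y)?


E[X]=13/4, E[Y]=9/2, E[XY]=91/4
Cov(X,Y) = E[XY] - E[X]E[Y] = 91/4 - 13/4*9/2 = 65/8

65/8


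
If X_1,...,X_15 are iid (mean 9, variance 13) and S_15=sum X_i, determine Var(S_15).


By independence, Var(S_n) = n*Var(X_1) = 15*13 = 195

195


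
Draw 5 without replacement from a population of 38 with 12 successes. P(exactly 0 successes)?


P(X=0) = C(12,0)*C(26,5) / C(38,5)
= 1*65780 / 501942
= 65780/501942 = 32890/250971

32890/250971


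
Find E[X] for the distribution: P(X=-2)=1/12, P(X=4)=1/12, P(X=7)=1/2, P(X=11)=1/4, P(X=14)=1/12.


E[X] = sum(x * P(x))
= -2*1/12 + 4*1/12 + 7*1/2 + 11*1/4 + 14*1/12
= 91/12

91/12


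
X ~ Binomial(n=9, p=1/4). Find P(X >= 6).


P(X>=6) = P(X=6) + P(X=7) + P(X=8) + P(X=9)
= 567/65536 + 81/65536 + 27/262144 + 1/262144
= 655/65536

655/65536


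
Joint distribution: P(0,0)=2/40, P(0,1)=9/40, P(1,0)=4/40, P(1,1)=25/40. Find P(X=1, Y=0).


Read from table: P(X=1, Y=0) = 4/40 = 1/10

1/10


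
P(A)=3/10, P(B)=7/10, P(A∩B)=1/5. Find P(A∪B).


P(A∪B) = P(A) + P(B) - P(A∩B)
= 3/10 + 7/10 - 1/5 = 4/5

4/5


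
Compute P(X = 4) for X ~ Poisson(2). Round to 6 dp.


P(X=4) = e^(-2) * 2^4 / 4!
≈ 0.1353352832 * 16 / 24
≈ 0.090224

0.090224


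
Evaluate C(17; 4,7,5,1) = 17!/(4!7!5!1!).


17! = 355687428096000
Denominator: 4!=24 * 7!=5040 * 5!=120 * 1!=1
Coefficient = 355687428096000 / 14515200 = 24504480

24504480


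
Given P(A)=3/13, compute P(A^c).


P(A') = 1 - P(A) = 1 - 3/13 = 10/13

10/13


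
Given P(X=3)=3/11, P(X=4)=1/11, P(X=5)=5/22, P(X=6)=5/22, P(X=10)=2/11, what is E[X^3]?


E[X^3] = sum(g(x)*P(x))
= 27*3/11 + 64*1/11 + 125*5/22 + 216*5/22 + 1000*2/11
= 545/2

545/2


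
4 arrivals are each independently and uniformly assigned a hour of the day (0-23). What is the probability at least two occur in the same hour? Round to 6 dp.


P(all different) = prod((24-i)/24 for i=0..3) = 0.768663
P(at least one match) = 1 - 0.768663 = 0.231337

0.231337


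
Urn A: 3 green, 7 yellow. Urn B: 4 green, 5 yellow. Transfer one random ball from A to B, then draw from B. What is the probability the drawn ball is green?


P(transfer green) = 3/10; P(transfer yellow) = 7/10
If green transferred: Urn II has 5 green of 10, so P(green|green moved) = 1/2
If yellow transferred: Urn II has 4 green of 10, so P(green|yellow moved) = 2/5
By total probability: P(green) = 3/10*1/2 + 7/10*2/5 = 43/100

43/100


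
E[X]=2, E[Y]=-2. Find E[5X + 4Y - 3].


E[5X + 4Y - 3] = 5*E[X] + 4*E[Y] - 3
= (5)*(2) + (4)*(-2) + (-3)
= 10 - 8 - 3 = -1

-1


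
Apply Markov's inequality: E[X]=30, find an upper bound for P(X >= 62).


Markov: P(X >= a) <= E[X]/a
P(X >= 62) <= 30/62 = 15/31

15/31


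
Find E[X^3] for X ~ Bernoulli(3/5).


For Bernoulli: X in {0,1}
E[X^3] = 0^3*(1-3/5) + 1^3*3/5 = 3/5

3/5


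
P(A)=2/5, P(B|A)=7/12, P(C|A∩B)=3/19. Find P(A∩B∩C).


P(A∩B∩C) = P(A) * P(B|A) * P(C|A∩B)
= 2/5 * 7/12 * 3/19
= 7/30 * 3/19 = 7/190

7/190


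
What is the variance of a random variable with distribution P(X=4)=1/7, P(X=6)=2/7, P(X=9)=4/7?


E[X] = 52/7, E[X^2] = 412/7
Var(X) = E[X^2] - (E[X])^2 = 412/7 - (52/7)^2 = 180/49

180/49


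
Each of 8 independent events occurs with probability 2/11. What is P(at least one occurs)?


P(at least one) = 1 - P(none)
P(none) = (1 - 2/11)^8 = (9/11)^8 = 43046721/214358881
P(at least one) = 1 - 43046721/214358881 = 171312160/214358881

171312160/214358881


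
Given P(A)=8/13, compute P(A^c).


P(A') = 1 - P(A) = 1 - 8/13 = 5/13

5/13


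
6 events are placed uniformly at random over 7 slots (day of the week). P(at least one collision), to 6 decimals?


P(all different) = prod((7-i)/7 for i=0..5) = 0.042839
P(at least one match) = 1 - 0.042839 = 0.957161

0.957161


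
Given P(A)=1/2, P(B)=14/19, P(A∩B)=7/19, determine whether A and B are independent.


P(A)*P(B) = 1/2*14/19 = 7/19
P(A∩B) = 7/19, which equals P(A)P(B), so independent

Yes, A and B are independent


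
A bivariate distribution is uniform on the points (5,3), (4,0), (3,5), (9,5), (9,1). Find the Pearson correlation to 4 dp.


Cov(X,Y) = 0.0000, Var(X) = 6.4000, Var(Y) = 4.1600
rho = Cov/(sqrt(VarX)*sqrt(VarY)) = 0.0000

0.0000


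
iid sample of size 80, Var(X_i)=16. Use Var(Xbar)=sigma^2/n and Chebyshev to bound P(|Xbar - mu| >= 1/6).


Var(Xbar) = Var(X)/n = 16/80
Chebyshev: P(|Xbar-mu| >= 1/6) <= Var(Xbar)/(1/6)^2 = (1/5)/(1/36) = 36/5
Bound exceeds 1, so trivial bound: 1

1


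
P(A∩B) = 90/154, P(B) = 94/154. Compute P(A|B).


P(A|B) = P(A∩B)/P(B) = (90/154)/(94/154) = 90/94 = 45/47

45/47


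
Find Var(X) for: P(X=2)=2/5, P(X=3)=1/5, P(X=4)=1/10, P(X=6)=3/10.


E[X] = 18/5, E[X^2] = 79/5
Var(X) = E[X^2] - (E[X])^2 = 79/5 - (18/5)^2 = 71/25

71/25


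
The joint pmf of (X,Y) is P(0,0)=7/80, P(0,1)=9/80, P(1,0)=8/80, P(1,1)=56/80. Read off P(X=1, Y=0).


Read from table: P(X=1, Y=0) = 8/80 = 1/10

1/10


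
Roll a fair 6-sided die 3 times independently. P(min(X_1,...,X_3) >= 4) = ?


P(min >= 4) = P(all X_i >= 4) = (P(X_1 >= 4))^3
= (3/6)^3 = (1/2)^3 = 1/8

1/8


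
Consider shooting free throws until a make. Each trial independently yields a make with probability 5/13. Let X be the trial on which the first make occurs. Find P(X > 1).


P(X > 1) = P(first 1 trials all fail) = (1-p)^1 = (8/13)^1 = 8/13

8/13


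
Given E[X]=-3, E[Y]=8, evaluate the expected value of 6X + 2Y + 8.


E[6X + 2Y + 8] = 6*E[X] + 2*E[Y] + 8
= (6)*(-3) + (2)*(8) + (8)
= -18 + 16 + 8 = 6

6


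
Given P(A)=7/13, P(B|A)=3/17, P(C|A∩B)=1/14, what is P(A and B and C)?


P(A∩B∩C) = P(A) * P(B|A) * P(C|A∩B)
= 7/13 * 3/17 * 1/14
= 21/221 * 1/14 = 3/442

3/442


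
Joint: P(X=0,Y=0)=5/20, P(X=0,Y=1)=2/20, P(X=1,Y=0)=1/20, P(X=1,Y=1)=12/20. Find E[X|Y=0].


P(Y=0) = 6/20
E[X|Y=0] = (0*5 + 1*1)/6 = 1/6

1/6


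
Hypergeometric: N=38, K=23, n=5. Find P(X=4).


P(X=4) = C(23,4)*C(15,1) / C(38,5)
= 8855*15 / 501942
= 132825/501942 = 6325/23902

6325/23902


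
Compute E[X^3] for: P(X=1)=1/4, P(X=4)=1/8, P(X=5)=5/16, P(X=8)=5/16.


E[X^3] = sum(x^3 * P(x))
= 1*1/4 + 64*1/8 + 125*5/16 + 512*5/16
= 3317/16

3317/16


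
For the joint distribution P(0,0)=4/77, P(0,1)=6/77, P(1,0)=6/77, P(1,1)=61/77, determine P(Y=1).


P(Y=1) = P(0,1)+P(1,1) = 6/77 + 61/77 = 67/77

67/77


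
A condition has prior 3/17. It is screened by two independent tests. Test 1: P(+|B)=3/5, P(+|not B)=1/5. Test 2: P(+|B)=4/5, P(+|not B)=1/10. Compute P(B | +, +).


After test 1: P(+) = 3/5*3/17 + 1/5*14/17 = 23/85
P(B|+) = (9/85)/(23/85) = 9/23
After test 2 (use post1 as new prior): P(+) = 4/5*9/23 + 1/10*14/23 = 43/115
P(B|+,+) = (36/115)/(43/115) = 36/43

36/43


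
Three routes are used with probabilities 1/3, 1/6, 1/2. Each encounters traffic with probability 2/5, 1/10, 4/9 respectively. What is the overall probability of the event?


P(A) = P(A|B1)P(B1) + P(A|B2)P(B2) + P(A|B3)P(B3)
= 2/5*1/3 + 1/10*1/6 + 4/9*1/2
= 2/15 + 1/60 + 2/9 = 67/180

67/180


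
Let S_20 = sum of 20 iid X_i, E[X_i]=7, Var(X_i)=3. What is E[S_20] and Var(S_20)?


E[S_n] = n*mu = 20*7 = 140
Var(S_n) = n*sigma^2 = 20*3 = 60

E[S_20]=140, Var(S_20)=60


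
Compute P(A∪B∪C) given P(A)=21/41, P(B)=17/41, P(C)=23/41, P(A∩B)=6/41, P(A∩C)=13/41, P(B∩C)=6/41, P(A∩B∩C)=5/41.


P(A∪B∪C) = P(A)+P(B)+P(C) - P(AB)-P(AC)-P(BC) + P(ABC)
= 21/41+17/41+23/41 - 6/41-13/41-6/41 + 5/41
= 1

1


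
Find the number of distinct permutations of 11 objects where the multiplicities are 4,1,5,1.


11! = 39916800
Denominator: 4!=24 * 1!=1 * 5!=120 * 1!=1
Coefficient = 39916800 / 2880 = 13860

13860


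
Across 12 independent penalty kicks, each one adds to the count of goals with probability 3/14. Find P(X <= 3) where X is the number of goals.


P(X<=3) = P(X=0) + P(X=1) + P(X=2) + P(X=3)
= 3138428376721/56693912375296 + 2567805035499/14173478093824 + 7703415106497/28346956187648 + 3501552321135/14173478093824
= 42822688016251/56693912375296

42822688016251/56693912375296


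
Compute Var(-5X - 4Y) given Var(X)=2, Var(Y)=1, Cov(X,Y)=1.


Var(-5X - 4Y) = (-5)^2*Var(X) + (-4)^2*Var(Y) + 2*(-5)*(-4)*Cov(X,Y)
= 25*2 + 16*1 + 40*1
= 50 + 16 + 40 = 106

106


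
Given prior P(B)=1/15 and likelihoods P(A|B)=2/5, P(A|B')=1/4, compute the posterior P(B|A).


P(A) = P(A|B)P(B) + P(A|B')P(B') = 2/5*1/15 + 1/4*14/15 = 13/50
P(B|A) = P(A|B)P(B)/P(A) = (2/75)/(13/50) = 4/39

4/39


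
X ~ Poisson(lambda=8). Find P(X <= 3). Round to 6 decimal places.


P(X<=3) = e^(-8)*8^0/0! + e^(-8)*8^1/1! + e^(-8)*8^2/2! + e^(-8)*8^3/3!
≈ 0.0003354626 + 0.0026837010 + 0.0107348041 + 0.0286261442
= 0.0423801119
≈ 0.042380

0.042380


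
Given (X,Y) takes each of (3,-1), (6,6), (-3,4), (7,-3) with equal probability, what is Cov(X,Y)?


E[X]=13/4, E[Y]=3/2, E[XY]=0
Cov(X,Y) = E[XY] - E[X]E[Y] = 0 - 13/4*3/2 = -39/8

-39/8


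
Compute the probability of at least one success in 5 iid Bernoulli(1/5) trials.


P(at least one) = 1 - P(none)
P(none) = (1 - 1/5)^5 = (4/5)^5 = 1024/3125
P(at least one) = 1 - 1024/3125 = 2101/3125

2101/3125


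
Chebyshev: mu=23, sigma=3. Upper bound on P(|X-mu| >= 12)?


k = 12/3 = 4
Chebyshev: P(|X-mu| >= k*sigma) <= 1/k^2 = 1/4^2 = 1/16

1/16


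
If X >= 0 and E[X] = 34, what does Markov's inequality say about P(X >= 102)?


Markov: P(X >= a) <= E[X]/a
P(X >= 102) <= 34/102 = 1/3

1/3


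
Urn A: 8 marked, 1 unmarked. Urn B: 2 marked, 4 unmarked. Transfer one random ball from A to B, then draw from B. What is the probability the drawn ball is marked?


P(transfer marked) = 8/9; P(transfer unmarked) = 1/9
If marked transferred: Urn II has 3 marked of 7, so P(marked|marked moved) = 3/7
If unmarked transferred: Urn II has 2 marked of 7, so P(marked|unmarked moved) = 2/7
By total probability: P(marked) = 8/9*3/7 + 1/9*2/7 = 26/63

26/63


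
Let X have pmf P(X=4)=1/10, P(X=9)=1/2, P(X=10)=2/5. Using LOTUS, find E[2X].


E[2X] = sum(g(x)*P(x))
= 8*1/10 + 18*1/2 + 20*2/5
= 89/5

89/5


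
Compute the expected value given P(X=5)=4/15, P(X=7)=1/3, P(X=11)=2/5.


E[X] = sum(x * P(x))
= 5*4/15 + 7*1/3 + 11*2/5
= 121/15

121/15


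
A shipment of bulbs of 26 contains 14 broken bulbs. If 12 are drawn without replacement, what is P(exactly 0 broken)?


P(X=0) = C(14,0)*C(12,12) / C(26,12)
= 1*1 / 9657700
= 1/9657700

1/9657700


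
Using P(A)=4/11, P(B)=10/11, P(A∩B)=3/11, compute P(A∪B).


P(A∪B) = P(A) + P(B) - P(A∩B)
= 4/11 + 10/11 - 3/11 = 1

1


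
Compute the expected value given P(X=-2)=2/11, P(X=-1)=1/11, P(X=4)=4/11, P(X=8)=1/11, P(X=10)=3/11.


E[X] = sum(x * P(x))
= -2*2/11 - 1*1/11 + 4*4/11 + 8*1/11 + 10*3/11
= 49/11

49/11


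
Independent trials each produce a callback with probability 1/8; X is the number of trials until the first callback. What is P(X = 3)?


P(X=3) = (1-p)^2 * p = (7/8)^2 * 1/8
= 49/64 * 1/8 = 49/512

49/512


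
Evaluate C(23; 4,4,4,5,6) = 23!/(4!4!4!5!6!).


23! = 25852016738884976640000
Denominator: 4!=24 * 4!=24 * 4!=24 * 5!=120 * 6!=720
Coefficient = 25852016738884976640000 / 1194393600 = 21644470247400

21644470247400


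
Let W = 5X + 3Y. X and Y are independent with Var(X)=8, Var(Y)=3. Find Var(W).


Independence => Cov(X,Y)=0
Var(5X + 3Y) = 5^2*Var(X) + 3^2*Var(Y)
= 25*8 + 9*3 = 227

227


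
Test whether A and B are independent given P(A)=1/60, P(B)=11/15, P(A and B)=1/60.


P(A)*P(B) = 1/60*11/15 = 11/900
P(A∩B) = 1/60 != 11/900, so not independent

No, A and B are not independent


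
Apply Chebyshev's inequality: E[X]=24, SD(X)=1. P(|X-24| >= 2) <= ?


k = 2/1 = 2
Chebyshev: P(|X-mu| >= k*sigma) <= 1/k^2 = 1/2^2 = 1/4

1/4


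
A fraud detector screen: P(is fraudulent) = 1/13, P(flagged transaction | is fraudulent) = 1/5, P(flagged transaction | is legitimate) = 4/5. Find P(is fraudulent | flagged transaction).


P(A) = P(A|B)P(B) + P(A|B')P(B') = 1/5*1/13 + 4/5*12/13 = 49/65
P(B|A) = P(A|B)P(B)/P(A) = (1/65)/(49/65) = 1/49

1/49


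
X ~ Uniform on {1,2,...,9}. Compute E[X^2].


E[X^2] = (1/9) * sum(x^2 for x=1..9)
= 285/9 = 95/3

95/3


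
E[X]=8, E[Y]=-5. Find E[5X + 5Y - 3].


E[5X + 5Y - 3] = 5*E[X] + 5*E[Y] - 3
= (5)*(8) + (5)*(-5) + (-3)
= 40 - 25 - 3 = 12

12


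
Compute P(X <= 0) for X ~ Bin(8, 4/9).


P(X<=0) = P(X=0)
= 390625/43046721
= 390625/43046721

390625/43046721


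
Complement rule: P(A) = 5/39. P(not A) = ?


P(A') = 1 - P(A) = 1 - 5/39 = 34/39

34/39


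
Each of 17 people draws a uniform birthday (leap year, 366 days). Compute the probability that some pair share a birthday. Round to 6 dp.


P(all different) = prod((366-i)/366 for i=0..16) = 0.685712
P(at least one match) = 1 - 0.685712 = 0.314288

0.314288


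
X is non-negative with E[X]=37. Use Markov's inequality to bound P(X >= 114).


Markov: P(X >= a) <= E[X]/a
P(X >= 114) <= 37/114

37/114


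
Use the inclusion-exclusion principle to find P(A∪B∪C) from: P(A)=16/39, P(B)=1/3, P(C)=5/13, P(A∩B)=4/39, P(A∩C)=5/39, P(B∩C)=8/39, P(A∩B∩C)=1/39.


P(A∪B∪C) = P(A)+P(B)+P(C) - P(AB)-P(AC)-P(BC) + P(ABC)
= 16/39+1/3+5/13 - 4/39-5/39-8/39 + 1/39
= 28/39

28/39


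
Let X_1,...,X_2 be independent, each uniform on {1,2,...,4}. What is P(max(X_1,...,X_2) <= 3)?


P(max <= 3) = P(all X_i <= 3) = (P(X_1 <= 3))^2
= (3/4)^2 = 9/16

9/16


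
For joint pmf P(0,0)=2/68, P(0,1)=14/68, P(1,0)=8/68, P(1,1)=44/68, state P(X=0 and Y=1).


Read from table: P(X=0, Y=1) = 14/68 = 7/34

7/34


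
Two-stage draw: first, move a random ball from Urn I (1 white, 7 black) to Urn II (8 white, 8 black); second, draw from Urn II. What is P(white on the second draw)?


P(transfer white) = 1/8; P(transfer black) = 7/8
If white transferred: Urn II has 9 white of 17, so P(white|white moved) = 9/17
If black transferred: Urn II has 8 white of 17, so P(white|black moved) = 8/17
By total probability: P(white) = 1/8*9/17 + 7/8*8/17 = 65/136

65/136


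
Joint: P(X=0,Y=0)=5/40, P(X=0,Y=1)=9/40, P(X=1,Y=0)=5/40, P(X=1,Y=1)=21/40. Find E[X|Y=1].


P(Y=1) = 30/40
E[X|Y=1] = (0*9 + 1*21)/30 = 21/30 = 7/10

7/10


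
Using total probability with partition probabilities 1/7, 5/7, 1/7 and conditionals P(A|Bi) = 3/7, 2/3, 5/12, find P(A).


P(A) = P(A|B1)P(B1) + P(A|B2)P(B2) + P(A|B3)P(B3)
= 3/7*1/7 + 2/3*5/7 + 5/12*1/7
= 3/49 + 10/21 + 5/84 = 117/196

117/196


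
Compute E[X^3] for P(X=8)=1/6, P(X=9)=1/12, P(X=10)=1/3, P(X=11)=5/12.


E[X^3] = sum(g(x)*P(x))
= 512*1/6 + 729*1/12 + 1000*1/3 + 1331*5/12
= 1034

1034


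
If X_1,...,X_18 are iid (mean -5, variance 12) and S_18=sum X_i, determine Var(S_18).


By independence, Var(S_n) = n*Var(X_1) = 18*12 = 216

216


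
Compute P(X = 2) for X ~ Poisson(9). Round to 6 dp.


P(X=2) = e^(-9) * 9^2 / 2!
≈ 0.0001234098041 * 81 / 2
≈ 0.004998

0.004998


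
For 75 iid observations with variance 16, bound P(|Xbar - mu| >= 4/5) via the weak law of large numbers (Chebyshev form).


Var(Xbar) = Var(X)/n = 16/75
Chebyshev: P(|Xbar-mu| >= 4/5) <= Var(Xbar)/(4/5)^2 = (16/75)/(16/25) = 1/3

1/3


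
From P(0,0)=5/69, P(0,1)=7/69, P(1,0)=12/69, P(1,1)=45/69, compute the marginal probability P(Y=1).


P(Y=1) = P(0,1)+P(1,1) = 7/69 + 45/69 = 52/69

52/69


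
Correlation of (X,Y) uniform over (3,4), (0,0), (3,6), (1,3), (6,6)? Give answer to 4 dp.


Cov(X,Y) = 3.9200, Var(X) = 4.2400, Var(Y) = 4.9600
rho = Cov/(sqrt(VarX)*sqrt(VarY)) = 0.8548

0.8548


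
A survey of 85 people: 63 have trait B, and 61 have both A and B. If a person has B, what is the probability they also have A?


P(A|B) = P(A∩B)/P(B) = (61/85)/(63/85) = 61/63

61/63


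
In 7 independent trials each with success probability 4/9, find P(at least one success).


P(at least one) = 1 - P(none)
P(none) = (1 - 4/9)^7 = (5/9)^7 = 78125/4782969
P(at least one) = 1 - 78125/4782969 = 4704844/4782969

4704844/4782969


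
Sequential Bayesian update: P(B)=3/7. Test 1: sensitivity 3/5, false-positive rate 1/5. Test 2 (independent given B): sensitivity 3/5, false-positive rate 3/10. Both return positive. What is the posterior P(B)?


After test 1: P(+) = 3/5*3/7 + 1/5*4/7 = 13/35
P(B|+) = (9/35)/(13/35) = 9/13
After test 2 (use post1 as new prior): P(+) = 3/5*9/13 + 3/10*4/13 = 33/65
P(B|+,+) = (27/65)/(33/65) = 9/11

9/11


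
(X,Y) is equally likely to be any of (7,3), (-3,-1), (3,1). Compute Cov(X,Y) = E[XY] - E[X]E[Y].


E[X]=7/3, E[Y]=1, E[XY]=9
Cov(X,Y) = E[XY] - E[X]E[Y] = 9 - 7/3*1 = 20/3

20/3


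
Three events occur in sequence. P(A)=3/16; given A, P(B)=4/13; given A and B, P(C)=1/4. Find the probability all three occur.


P(A∩B∩C) = P(A) * P(B|A) * P(C|A∩B)
= 3/16 * 4/13 * 1/4
= 3/52 * 1/4 = 3/208

3/208


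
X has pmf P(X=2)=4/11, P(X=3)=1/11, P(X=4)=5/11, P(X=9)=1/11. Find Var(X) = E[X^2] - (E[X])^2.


E[X] = 40/11, E[X^2] = 186/11
Var(X) = E[X^2] - (E[X])^2 = 186/11 - (40/11)^2 = 446/121

446/121


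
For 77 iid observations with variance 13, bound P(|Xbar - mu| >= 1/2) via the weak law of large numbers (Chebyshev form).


Var(Xbar) = Var(X)/n = 13/77
Chebyshev: P(|Xbar-mu| >= 1/2) <= Var(Xbar)/(1/2)^2 = (13/77)/(1/4) = 52/77

52/77


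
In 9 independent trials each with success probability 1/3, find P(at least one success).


P(at least one) = 1 - P(none)
P(none) = (1 - 1/3)^9 = (2/3)^9 = 512/19683
P(at least one) = 1 - 512/19683 = 19171/19683

19171/19683


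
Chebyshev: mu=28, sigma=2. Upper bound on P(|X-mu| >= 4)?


k = 4/2 = 2
Chebyshev: P(|X-mu| >= k*sigma) <= 1/k^2 = 1/2^2 = 1/4

1/4


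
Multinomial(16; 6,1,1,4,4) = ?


16! = 20922789888000
Denominator: 6!=720 * 1!=1 * 1!=1 * 4!=24 * 4!=24
Coefficient = 20922789888000 / 414720 = 50450400

50450400


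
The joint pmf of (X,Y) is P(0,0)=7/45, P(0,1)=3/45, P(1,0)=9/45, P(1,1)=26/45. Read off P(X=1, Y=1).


Read from table: P(X=1, Y=1) = 26/45

26/45


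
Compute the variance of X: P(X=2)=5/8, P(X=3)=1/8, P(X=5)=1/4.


E[X] = 23/8, E[X^2] = 79/8
Var(X) = E[X^2] - (E[X])^2 = 79/8 - (23/8)^2 = 103/64

103/64


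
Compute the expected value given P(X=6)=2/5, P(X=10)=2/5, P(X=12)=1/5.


E[X] = sum(x * P(x))
= 6*2/5 + 10*2/5 + 12*1/5
= 44/5

44/5


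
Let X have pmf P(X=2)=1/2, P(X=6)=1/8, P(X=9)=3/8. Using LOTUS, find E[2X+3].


E[2X+3] = sum(g(x)*P(x))
= 7*1/2 + 15*1/8 + 21*3/8
= 53/4

53/4


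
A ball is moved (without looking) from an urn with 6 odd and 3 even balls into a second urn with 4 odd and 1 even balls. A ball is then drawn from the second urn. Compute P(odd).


P(transfer odd) = 6/9 = 2/3; P(transfer even) = 1/3
If odd transferred: Urn II has 5 odd of 6, so P(odd|odd moved) = 5/6
If even transferred: Urn II has 4 odd of 6, so P(odd|even moved) = 2/3
By total probability: P(odd) = 2/3*5/6 + 1/3*2/3 = 7/9

7/9


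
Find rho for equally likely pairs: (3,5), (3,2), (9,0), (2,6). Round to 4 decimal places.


Cov(X,Y) = -5.5625, Var(X) = 7.6875, Var(Y) = 5.6875
rho = Cov/(sqrt(VarX)*sqrt(VarY)) = -0.8412

-0.8412


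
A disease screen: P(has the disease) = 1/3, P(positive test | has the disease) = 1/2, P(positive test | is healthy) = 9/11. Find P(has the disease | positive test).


P(A) = P(A|B)P(B) + P(A|B')P(B') = 1/2*1/3 + 9/11*2/3 = 47/66
P(B|A) = P(A|B)P(B)/P(A) = (1/6)/(47/66) = 11/47

11/47


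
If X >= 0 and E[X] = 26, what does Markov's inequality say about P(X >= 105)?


Markov: P(X >= a) <= E[X]/a
P(X >= 105) <= 26/105

26/105


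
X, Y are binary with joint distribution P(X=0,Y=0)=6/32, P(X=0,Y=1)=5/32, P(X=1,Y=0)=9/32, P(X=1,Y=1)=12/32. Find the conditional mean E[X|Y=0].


P(Y=0) = 15/32
E[X|Y=0] = (0*6 + 1*9)/15 = 9/15 = 3/5

3/5


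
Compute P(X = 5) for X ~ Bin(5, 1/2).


P(X=5) = C(5,5) * p^5 * (1-p)^0
= 1 * 1/32 * 1
= 1/32

1/32


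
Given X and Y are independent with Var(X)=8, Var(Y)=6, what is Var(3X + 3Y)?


Independence => Cov(X,Y)=0
Var(3X + 3Y) = 3^2*Var(X) + 3^2*Var(Y)
= 9*8 + 9*6 = 126

126


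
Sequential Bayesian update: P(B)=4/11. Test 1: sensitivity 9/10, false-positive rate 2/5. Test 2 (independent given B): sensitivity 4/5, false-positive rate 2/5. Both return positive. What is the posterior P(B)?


After test 1: P(+) = 9/10*4/11 + 2/5*7/11 = 32/55
P(B|+) = (18/55)/(32/55) = 9/16
After test 2 (use post1 as new prior): P(+) = 4/5*9/16 + 2/5*7/16 = 5/8
P(B|+,+) = (9/20)/(5/8) = 18/25

18/25


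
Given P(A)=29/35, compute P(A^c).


P(A') = 1 - P(A) = 1 - 29/35 = 6/35

6/35


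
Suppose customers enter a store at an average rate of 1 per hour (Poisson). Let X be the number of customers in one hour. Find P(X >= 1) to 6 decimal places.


P(X>=1) = 1 - P(X<=0) = 1 - (e^(-1)*1^0/0!)
≈ 1 - 0.3678794412 = 0.6321205588
≈ 0.632121

0.632121


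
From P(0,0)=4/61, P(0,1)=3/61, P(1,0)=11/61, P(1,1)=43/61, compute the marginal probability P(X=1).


P(X=1) = P(1,0)+P(1,1) = 11/61 + 43/61 = 54/61

54/61


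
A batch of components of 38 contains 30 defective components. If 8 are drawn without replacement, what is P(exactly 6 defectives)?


P(X=6) = C(30,6)*C(8,2) / C(38,8)
= 593775*28 / 48903492
= 16625700/48903492 = 1385475/4075291

1385475/4075291


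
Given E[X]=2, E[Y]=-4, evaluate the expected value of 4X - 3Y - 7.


E[4X - 3Y - 7] = 4*E[X] - 3*E[Y] - 7
= (4)*(2) + (-3)*(-4) + (-7)
= 8 + 12 - 7 = 13

13


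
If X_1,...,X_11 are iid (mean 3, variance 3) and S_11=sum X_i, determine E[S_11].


E[S_n] = n*E[X_1] = 11*3 = 33

33


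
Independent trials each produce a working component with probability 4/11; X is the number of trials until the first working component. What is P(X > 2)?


P(X > 2) = P(first 2 trials all fail) = (1-p)^2 = (7/11)^2 = 49/121

49/121


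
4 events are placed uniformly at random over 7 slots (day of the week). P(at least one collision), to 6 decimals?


P(all different) = prod((7-i)/7 for i=0..3) = 0.349854
P(at least one match) = 1 - 0.349854 = 0.650146

0.650146


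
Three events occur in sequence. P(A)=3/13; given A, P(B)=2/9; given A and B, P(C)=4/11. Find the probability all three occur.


P(A∩B∩C) = P(A) * P(B|A) * P(C|A∩B)
= 3/13 * 2/9 * 4/11
= 2/39 * 4/11 = 8/429

8/429


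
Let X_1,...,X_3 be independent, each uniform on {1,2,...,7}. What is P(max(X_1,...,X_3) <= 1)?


P(max <= 1) = P(all X_i <= 1) = (P(X_1 <= 1))^3
= (1/7)^3 = 1/343

1/343


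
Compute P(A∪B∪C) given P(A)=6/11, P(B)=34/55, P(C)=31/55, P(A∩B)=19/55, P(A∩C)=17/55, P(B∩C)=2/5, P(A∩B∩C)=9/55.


P(A∪B∪C) = P(A)+P(B)+P(C) - P(AB)-P(AC)-P(BC) + P(ABC)
= 6/11+34/55+31/55 - 19/55-17/55-2/5 + 9/55
= 46/55

46/55


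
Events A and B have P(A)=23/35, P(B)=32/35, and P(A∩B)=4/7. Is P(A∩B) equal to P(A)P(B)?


P(A)*P(B) = 23/35*32/35 = 736/1225
P(A∩B) = 4/7 != 736/1225, so not independent

No, A and B are not independent
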